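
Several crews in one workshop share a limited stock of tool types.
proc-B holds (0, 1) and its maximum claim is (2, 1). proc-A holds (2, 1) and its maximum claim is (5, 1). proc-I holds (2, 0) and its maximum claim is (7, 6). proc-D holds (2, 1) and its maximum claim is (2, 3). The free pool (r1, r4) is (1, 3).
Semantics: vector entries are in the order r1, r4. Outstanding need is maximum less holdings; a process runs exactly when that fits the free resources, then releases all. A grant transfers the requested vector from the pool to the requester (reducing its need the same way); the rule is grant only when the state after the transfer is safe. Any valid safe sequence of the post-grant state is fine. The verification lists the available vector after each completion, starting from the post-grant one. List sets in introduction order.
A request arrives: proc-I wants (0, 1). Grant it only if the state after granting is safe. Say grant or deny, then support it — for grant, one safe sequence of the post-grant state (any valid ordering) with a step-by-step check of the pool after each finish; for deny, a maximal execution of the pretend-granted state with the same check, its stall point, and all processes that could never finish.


GRANT. The post-grant state is safe; one safe sequence: proc-D, proc-B, proc-A, proc-I.
Key observation: the grant leaves (1, 2) free — enough for proc-D, whose release restarts the cascade.
Step-by-step check of the post-grant state:
  pool = (1, 2)
  proc-D: need (0, 2) fits (1, 2); releases (2, 1), pool now (3, 3)
  proc-B: need (2, 0) fits (3, 3); releases (0, 1), pool now (3, 4)
  proc-A: need (3, 0) fits (3, 4); releases (2, 1), pool now (5, 5)
  proc-I: need (5, 5) fits (5, 5); releases (2, 1), pool now (7, 6)


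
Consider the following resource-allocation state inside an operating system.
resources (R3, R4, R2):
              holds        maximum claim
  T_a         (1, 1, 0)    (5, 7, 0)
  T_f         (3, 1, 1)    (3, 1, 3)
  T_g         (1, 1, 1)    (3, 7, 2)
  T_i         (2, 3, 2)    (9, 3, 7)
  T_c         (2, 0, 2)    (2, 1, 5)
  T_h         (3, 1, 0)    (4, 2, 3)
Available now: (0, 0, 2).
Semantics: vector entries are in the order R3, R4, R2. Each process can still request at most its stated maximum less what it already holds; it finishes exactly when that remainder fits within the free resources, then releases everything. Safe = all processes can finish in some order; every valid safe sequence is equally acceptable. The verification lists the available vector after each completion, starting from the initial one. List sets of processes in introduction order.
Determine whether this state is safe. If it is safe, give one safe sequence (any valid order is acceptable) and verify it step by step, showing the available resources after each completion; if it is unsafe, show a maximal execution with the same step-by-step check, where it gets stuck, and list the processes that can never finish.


UNSAFE — no complete ordering exists.
Key observation: even finishing T_f, T_h, T_c, T_i leaves just (10, 5, 7) free — too little R4 for any of the remaining processes.
Going as far as possible: T_f, T_h, T_c, T_i; after that, nothing fits. Check, step by step:
  pool = (0, 0, 2)
  run T_f (needs (0, 0, 2), free (0, 0, 2)); after release of (3, 1, 1) the pool is (3, 1, 3)
  run T_h (needs (1, 1, 3), free (3, 1, 3)); after release of (3, 1, 0) the pool is (6, 2, 3)
  run T_c (needs (0, 1, 3), free (6, 2, 3)); after release of (2, 0, 2) the pool is (8, 2, 5)
  run T_i (needs (7, 0, 5), free (8, 2, 5)); after release of (2, 3, 2) the pool is (10, 5, 7)
  T_a cannot run: need (4, 6, 0) vs free (10, 5, 7) (insufficient R4)
  T_g cannot run: need (2, 6, 1) vs free (10, 5, 7) (insufficient R4)
Processes that can never finish: T_a and T_g.


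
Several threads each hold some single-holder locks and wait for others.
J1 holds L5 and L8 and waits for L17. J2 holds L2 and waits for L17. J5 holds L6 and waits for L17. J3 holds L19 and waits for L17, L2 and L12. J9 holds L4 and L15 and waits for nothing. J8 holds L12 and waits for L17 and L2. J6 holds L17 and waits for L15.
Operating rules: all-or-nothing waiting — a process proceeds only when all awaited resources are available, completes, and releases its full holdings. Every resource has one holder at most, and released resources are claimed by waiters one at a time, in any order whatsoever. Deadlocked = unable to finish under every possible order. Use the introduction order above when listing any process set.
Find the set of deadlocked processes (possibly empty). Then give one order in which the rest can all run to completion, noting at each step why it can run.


Nothing here is deadlocked.
Key observation: there is no circular wait here — follow any chain and it reaches a process that is free to run now.
The rest can finish in the order J9, J6, J1, J2, J8, J3, J5.
Check, step by step:
  J9: no waits; runs immediately, freeing L4 and L15
  J6 waits on L15 — all released -> runs and releases L17
  J1 waits on L17 — all released -> runs and releases L5 and L8
  J2 waits on L17 — all released -> runs and releases L2
  J8 waits on L17 and L2 — all released -> runs and releases L12
  J3 waits on L17, L2 and L12 — all released -> runs and releases L19
  J5 waits on L17 — all released -> runs and releases L6


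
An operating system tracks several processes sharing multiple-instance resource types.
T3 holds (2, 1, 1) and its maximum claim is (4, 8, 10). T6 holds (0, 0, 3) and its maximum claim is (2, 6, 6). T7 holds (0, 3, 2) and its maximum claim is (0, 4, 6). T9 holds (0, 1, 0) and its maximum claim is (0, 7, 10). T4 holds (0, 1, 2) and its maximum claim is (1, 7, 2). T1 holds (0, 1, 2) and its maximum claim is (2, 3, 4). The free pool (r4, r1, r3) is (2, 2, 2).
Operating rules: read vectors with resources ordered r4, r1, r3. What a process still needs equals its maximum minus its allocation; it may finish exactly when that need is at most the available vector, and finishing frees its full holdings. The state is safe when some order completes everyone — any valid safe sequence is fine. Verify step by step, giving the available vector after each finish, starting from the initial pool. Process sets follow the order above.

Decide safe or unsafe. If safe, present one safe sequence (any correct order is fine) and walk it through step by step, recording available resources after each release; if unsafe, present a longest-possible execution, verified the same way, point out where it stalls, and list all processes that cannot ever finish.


SAFE — a valid safe sequence is T1, T7, T6, T4, T9, T3.
Key observation: T1 marks the first exact bind of the order: its need (2, 2, 2) fits the free (2, 2, 2) with zero slack on a requested resource.
Step-by-step check:
  pool = (2, 2, 2)
  T1: need (2, 2, 2) fits (2, 2, 2); releases (0, 1, 2), pool now (2, 3, 4)
  T7: need (0, 1, 4) fits (2, 3, 4); releases (0, 3, 2), pool now (2, 6, 6)
  T6: need (2, 6, 3) fits (2, 6, 6); releases (0, 0, 3), pool now (2, 6, 9)
  T4: need (1, 6, 0) fits (2, 6, 9); releases (0, 1, 2), pool now (2, 7, 11)
  T9: need (0, 6, 10) fits (2, 7, 11); releases (0, 1, 0), pool now (2, 8, 11)
  T3: need (2, 7, 9) fits (2, 8, 11); releases (2, 1, 1), pool now (4, 9, 12)


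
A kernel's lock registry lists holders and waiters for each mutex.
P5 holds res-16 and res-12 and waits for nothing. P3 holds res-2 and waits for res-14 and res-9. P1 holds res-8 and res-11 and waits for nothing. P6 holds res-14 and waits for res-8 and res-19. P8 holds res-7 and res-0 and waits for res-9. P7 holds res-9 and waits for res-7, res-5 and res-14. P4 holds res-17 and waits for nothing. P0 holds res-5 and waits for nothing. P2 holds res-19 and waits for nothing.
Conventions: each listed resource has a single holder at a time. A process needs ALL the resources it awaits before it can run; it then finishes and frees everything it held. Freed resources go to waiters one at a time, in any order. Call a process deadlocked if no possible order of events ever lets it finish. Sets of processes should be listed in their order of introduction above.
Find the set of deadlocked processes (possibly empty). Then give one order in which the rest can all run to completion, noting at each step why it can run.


The deadlocked set is P3, P8 and P7.
Key observation: the knot is the closed ring of waits P7 -> P8 -> P7; P3 waits into the deadlock from upstream.
A valid finishing order for the others: P4, P1, P0, P2, P6, P5.
Step-by-step check:
  run P4 (it waits on nothing); releases res-17
  run P1 (it waits on nothing); releases res-8 and res-11
  run P0 (it waits on nothing); releases res-5
  run P2 (it waits on nothing); releases res-19
  run P6 (all its waits — res-8 and res-19 — are resolved); releases res-14
  run P5 (it waits on nothing); releases res-16 and res-12


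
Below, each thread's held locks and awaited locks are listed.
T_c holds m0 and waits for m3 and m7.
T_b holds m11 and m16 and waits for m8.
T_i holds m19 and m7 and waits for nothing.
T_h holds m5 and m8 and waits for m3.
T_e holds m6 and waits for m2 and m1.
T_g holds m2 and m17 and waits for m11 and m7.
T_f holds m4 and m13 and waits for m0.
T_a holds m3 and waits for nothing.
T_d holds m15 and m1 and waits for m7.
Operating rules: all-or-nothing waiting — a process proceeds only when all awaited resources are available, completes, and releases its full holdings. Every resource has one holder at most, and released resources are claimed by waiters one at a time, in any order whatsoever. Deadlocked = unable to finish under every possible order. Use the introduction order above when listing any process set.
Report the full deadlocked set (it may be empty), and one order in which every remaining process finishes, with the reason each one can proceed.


The deadlocked set is empty.
Key observation: no waiting chain loops back on itself — every chain ends at a process that waits on nothing, so everyone eventually runs.
The rest can finish in the order T_i, T_a, T_h, T_d, T_b, T_c, T_f, T_g, T_e.
Step-by-step check:
  T_i waits on nothing -> runs at once and releases m19 and m7
  T_a waits on nothing -> runs at once and releases m3
  T_h: everything it awaited (m3) is free; runs, freeing m5 and m8
  T_d: everything it awaited (m7) is free; runs, freeing m15 and m1
  T_b: everything it awaited (m8) is free; runs, freeing m11 and m16
  T_c: everything it awaited (m3 and m7) is free; runs, freeing m0
  T_f: everything it awaited (m0) is free; runs, freeing m4 and m13
  T_g: everything it awaited (m11 and m7) is free; runs, freeing m2 and m17
  T_e: everything it awaited (m2 and m1) is free; runs, freeing m6


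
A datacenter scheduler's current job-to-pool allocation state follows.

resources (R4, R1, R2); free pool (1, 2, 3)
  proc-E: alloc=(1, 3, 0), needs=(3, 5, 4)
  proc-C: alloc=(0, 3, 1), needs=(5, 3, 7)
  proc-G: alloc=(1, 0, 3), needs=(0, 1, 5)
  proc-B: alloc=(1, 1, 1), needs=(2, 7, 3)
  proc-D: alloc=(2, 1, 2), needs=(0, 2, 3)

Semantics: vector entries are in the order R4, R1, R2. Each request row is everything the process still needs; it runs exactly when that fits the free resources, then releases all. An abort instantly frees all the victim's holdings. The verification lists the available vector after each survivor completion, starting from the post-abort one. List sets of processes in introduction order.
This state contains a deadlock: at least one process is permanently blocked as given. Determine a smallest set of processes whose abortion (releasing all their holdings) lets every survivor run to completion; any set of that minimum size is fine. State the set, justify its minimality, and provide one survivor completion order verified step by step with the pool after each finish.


Minimum abort set: proc-E.
Key observation: no ordering could ever have run proc-C before the abort of proc-E; with (1, 3, 0) back in the pool it fits at step 3.
No smaller set exists: with zero aborts the deadlock remains.
The survivors complete as proc-D, proc-G, proc-C, proc-B. Walking it through (starting from the post-abort pool):
  pool = (2, 5, 3)
  proc-D: need (0, 2, 3) fits (2, 5, 3); releases (2, 1, 2), pool now (4, 6, 5)
  proc-G: need (0, 1, 5) fits (4, 6, 5); releases (1, 0, 3), pool now (5, 6, 8)
  proc-C: need (5, 3, 7) fits (5, 6, 8); releases (0, 3, 1), pool now (5, 9, 9)
  proc-B: need (2, 7, 3) fits (5, 9, 9); releases (1, 1, 1), pool now (6, 10, 10)


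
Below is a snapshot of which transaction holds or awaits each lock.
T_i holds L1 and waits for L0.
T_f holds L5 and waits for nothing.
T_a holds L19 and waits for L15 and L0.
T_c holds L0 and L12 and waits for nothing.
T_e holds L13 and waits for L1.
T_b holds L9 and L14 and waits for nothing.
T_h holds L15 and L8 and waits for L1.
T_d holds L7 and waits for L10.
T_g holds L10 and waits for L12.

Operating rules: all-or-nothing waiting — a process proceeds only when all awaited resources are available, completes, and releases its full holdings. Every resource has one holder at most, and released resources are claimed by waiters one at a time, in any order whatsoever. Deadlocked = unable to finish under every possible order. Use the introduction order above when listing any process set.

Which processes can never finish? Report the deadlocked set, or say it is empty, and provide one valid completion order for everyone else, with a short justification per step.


The deadlocked set is empty.
Key observation: every chain of waits terminates; starting from the processes that wait on nothing, all the rest unlock in turn.
A valid finishing order for the others: T_c, T_i, T_h, T_a, T_b, T_e, T_g, T_d, T_f.
Step-by-step check:
  T_c waits on nothing -> runs at once and releases L0 and L12
  T_i waits on L0 — all released -> runs and releases L1
  T_h waits on L1 — all released -> runs and releases L15 and L8
  T_a waits on L15 and L0 — all released -> runs and releases L19
  T_b waits on nothing -> runs at once and releases L9 and L14
  T_e waits on L1 — all released -> runs and releases L13
  T_g waits on L12 — all released -> runs and releases L10
  T_d waits on L10 — all released -> runs and releases L7
  T_f waits on nothing -> runs at once and releases L5


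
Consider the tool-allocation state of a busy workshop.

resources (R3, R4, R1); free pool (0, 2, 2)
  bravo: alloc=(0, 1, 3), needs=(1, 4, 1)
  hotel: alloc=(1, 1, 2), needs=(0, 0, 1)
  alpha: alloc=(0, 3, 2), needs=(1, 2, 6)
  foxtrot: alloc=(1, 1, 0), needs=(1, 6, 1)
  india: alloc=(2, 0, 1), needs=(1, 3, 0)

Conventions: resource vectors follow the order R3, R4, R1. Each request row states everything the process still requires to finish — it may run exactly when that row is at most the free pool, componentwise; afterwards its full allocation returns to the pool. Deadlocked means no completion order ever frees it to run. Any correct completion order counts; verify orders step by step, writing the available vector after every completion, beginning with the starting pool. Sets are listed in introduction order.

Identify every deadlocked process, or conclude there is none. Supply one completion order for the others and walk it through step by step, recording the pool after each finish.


Deadlocked set: bravo, alpha and foxtrot.
Key observation: after hotel, india the pool peaks at (3, 3, 5), and each blocked process is short somewhere: bravo on R4; alpha on R1; foxtrot on R4.
One completion order for the rest: hotel, india. Verifying each step:
  pool = (0, 2, 2)
  hotel needs (0, 0, 1) <= (0, 2, 2) -> finishes; pool += (1, 1, 2) = (1, 3, 4)
  india needs (1, 3, 0) <= (1, 3, 4) -> finishes; pool += (2, 0, 1) = (3, 3, 5)
The blocked processes can never fit:
  bravo cannot run: need (1, 4, 1) vs free (3, 3, 5) (insufficient R4)
  alpha cannot run: need (1, 2, 6) vs free (3, 3, 5) (insufficient R1)
  foxtrot cannot run: need (1, 6, 1) vs free (3, 3, 5) (insufficient R4)


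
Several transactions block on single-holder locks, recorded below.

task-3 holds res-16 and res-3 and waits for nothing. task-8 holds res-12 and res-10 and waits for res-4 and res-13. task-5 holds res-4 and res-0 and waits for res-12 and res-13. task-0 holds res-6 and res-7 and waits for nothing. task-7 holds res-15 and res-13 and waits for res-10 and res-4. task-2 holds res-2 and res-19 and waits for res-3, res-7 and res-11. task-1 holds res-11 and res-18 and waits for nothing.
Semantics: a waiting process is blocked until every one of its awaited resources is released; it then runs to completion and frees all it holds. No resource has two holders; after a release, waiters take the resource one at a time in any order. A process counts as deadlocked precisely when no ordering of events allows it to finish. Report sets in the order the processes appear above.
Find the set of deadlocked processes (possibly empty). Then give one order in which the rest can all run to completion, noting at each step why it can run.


Deadlocked set: task-8, task-5 and task-7.
Key observation: nobody on the ring task-8 -> task-5 -> task-8 can start until another member finishes, which never happens; task-7 is caught in further circular waits.
A valid finishing order for the others: task-3, task-1, task-0, task-2.
Check, step by step:
  task-3: no waits; runs immediately, freeing res-16 and res-3
  task-1: no waits; runs immediately, freeing res-11 and res-18
  task-0: no waits; runs immediately, freeing res-6 and res-7
  run task-2 (all its waits — res-3, res-7 and res-11 — are resolved); releases res-2 and res-19


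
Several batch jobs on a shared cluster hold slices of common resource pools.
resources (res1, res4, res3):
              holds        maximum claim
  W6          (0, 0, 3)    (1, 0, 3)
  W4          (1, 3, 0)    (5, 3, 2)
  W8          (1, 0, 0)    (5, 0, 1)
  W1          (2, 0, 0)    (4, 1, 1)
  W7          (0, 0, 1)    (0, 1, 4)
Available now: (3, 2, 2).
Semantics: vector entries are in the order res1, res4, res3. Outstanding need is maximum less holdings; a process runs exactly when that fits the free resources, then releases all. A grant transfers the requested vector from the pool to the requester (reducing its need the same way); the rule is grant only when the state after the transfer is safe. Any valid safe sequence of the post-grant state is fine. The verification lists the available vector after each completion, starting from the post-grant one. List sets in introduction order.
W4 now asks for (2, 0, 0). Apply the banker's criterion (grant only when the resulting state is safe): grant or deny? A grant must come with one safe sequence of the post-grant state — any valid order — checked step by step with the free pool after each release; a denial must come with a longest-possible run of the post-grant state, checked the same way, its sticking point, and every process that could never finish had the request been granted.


DENY — the pretend-granted state is unsafe.
Key observation: even finishing W6, W7 leaves just (1, 2, 6) free — too little res1 for any of the remaining processes.
On the post-grant state, W6, W7 is a maximal run — nothing extends it. Check, step by step:
  pool = (1, 2, 2)
  W6 needs (1, 0, 0) <= (1, 2, 2) -> finishes; pool += (0, 0, 3) = (1, 2, 5)
  W7 needs (0, 1, 3) <= (1, 2, 5) -> finishes; pool += (0, 0, 1) = (1, 2, 6)
  W4 still needs (2, 0, 2) but only (1, 2, 6) is free — short on res1
  W8 still needs (4, 0, 1) but only (1, 2, 6) is free — short on res1
  W1 still needs (2, 1, 1) but only (1, 2, 6) is free — short on res1
Processes that could never finish after the grant: W4, W8 and W1.


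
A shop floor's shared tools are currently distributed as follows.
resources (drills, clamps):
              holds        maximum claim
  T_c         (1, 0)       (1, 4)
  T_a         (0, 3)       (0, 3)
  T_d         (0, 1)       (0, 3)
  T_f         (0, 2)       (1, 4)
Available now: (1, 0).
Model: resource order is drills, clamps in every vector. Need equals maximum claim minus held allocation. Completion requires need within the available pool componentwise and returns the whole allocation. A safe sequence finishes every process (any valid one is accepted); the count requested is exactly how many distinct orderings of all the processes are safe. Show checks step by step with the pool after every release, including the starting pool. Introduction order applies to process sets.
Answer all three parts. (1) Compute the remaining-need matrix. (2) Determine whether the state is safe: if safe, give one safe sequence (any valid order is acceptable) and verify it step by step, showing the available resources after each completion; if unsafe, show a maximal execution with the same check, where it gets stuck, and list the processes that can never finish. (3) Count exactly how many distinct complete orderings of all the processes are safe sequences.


(1) Remaining need (order drills, clamps):
  T_c: (0, 4)
  T_a: (0, 0)
  T_d: (0, 2)
  T_f: (1, 2)
(2) SAFE. One safe sequence: T_a, T_f, T_c, T_d.
Key observation: reading the order forward, T_f is the first process whose need (1, 2) meets the free pool (1, 3) exactly on a resource it requests.
Verifying each step:
  pool = (1, 0)
  T_a: need (0, 0) fits (1, 0); releases (0, 3), pool now (1, 3)
  T_f: need (1, 2) fits (1, 3); releases (0, 2), pool now (1, 5)
  T_c: need (0, 4) fits (1, 5); releases (1, 0), pool now (2, 5)
  T_d: need (0, 2) fits (2, 5); releases (0, 1), pool now (2, 6)
(3) Precisely 4 of the possible complete orderings are safe sequences.


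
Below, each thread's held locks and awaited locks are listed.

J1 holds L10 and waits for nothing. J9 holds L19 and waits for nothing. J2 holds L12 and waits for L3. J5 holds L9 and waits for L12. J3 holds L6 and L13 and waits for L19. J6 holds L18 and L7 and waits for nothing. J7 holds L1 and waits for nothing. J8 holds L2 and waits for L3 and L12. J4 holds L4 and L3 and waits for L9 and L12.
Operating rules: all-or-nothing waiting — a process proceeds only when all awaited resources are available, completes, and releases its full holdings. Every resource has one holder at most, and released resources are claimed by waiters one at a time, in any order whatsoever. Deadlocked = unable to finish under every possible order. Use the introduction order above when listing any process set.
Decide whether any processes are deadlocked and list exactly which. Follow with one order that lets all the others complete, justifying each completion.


Deadlocked: J2, J5, J8 and J4.
Key observation: the loop J2 -> J4 -> J2 blocks itself forever; J5 is caught in further circular waits and J8 waits into the deadlock from upstream.
One completion order for the rest: J7, J9, J3, J1, J6.
Walking it through:
  J7 waits on nothing -> runs at once and releases L1
  J9 waits on nothing -> runs at once and releases L19
  J3 waits on L19 — all released -> runs and releases L6 and L13
  J1 waits on nothing -> runs at once and releases L10
  J6 waits on nothing -> runs at once and releases L18 and L7


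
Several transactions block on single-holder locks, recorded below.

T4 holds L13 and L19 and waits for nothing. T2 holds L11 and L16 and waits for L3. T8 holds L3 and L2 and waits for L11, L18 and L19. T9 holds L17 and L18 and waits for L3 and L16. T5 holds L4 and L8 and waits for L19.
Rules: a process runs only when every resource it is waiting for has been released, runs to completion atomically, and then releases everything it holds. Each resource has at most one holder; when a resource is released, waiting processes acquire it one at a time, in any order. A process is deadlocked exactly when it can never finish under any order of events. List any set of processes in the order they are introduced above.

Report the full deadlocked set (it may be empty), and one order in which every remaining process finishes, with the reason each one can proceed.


The deadlocked set is T2, T8 and T9.
Key observation: the knot is the closed ring of waits T2 -> T8 -> T2; T9 is caught in further circular waits.
A valid finishing order for the others: T4, T5.
Walking it through:
  T4: no waits; runs immediately, freeing L13 and L19
  T5 waits on L19 — all released -> runs and releases L4 and L8


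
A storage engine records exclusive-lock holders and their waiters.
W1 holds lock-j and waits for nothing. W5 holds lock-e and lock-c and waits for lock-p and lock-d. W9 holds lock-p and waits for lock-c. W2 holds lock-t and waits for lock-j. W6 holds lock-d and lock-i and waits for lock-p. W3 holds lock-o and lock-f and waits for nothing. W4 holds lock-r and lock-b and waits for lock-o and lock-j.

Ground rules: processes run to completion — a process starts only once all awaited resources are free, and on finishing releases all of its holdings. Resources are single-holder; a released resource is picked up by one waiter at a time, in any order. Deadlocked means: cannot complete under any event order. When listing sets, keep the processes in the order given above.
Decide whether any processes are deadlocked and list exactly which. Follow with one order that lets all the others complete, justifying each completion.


Deadlocked: W5, W9 and W6.
Key observation: the loop W5 -> W9 -> W5 blocks itself forever; W6 is caught in further circular waits.
The rest can finish in the order W3, W1, W2, W4.
Step-by-step check:
  W3 waits on nothing -> runs at once and releases lock-o and lock-f
  W1 waits on nothing -> runs at once and releases lock-j
  W2: everything it awaited (lock-j) is free; runs, freeing lock-t
  W4: everything it awaited (lock-o and lock-j) is free; runs, freeing lock-r and lock-b


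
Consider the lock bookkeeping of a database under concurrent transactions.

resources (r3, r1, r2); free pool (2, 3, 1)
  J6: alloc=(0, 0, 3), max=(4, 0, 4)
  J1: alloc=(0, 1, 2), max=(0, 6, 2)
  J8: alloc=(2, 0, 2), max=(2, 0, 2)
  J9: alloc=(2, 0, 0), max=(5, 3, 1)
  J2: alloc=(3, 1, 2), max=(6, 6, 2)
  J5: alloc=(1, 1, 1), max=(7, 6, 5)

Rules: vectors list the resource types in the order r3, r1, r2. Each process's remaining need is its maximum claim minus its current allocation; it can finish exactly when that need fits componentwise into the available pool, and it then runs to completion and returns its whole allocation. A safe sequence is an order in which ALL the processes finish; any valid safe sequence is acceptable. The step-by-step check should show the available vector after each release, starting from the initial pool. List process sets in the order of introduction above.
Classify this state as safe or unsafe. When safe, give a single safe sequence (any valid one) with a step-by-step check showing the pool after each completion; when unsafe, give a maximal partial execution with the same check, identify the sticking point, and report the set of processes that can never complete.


The state is UNSAFE.
Key observation: the pool after J8, J9, J6 is (6, 3, 6); every surviving request exceeds it in r1, so progress ends there.
A maximal execution: J8, J9, J6 — then nothing else fits. Verifying each step:
  pool = (2, 3, 1)
  J8: need (0, 0, 0) fits (2, 3, 1); releases (2, 0, 2), pool now (4, 3, 3)
  J9: need (3, 3, 1) fits (4, 3, 3); releases (2, 0, 0), pool now (6, 3, 3)
  J6: need (4, 0, 1) fits (6, 3, 3); releases (0, 0, 3), pool now (6, 3, 6)
  J1 still needs (0, 5, 0) but only (6, 3, 6) is free — short on r1
  J2 still needs (3, 5, 0) but only (6, 3, 6) is free — short on r1
  J5 still needs (6, 5, 4) but only (6, 3, 6) is free — short on r1
Never able to finish: J1, J2 and J5.


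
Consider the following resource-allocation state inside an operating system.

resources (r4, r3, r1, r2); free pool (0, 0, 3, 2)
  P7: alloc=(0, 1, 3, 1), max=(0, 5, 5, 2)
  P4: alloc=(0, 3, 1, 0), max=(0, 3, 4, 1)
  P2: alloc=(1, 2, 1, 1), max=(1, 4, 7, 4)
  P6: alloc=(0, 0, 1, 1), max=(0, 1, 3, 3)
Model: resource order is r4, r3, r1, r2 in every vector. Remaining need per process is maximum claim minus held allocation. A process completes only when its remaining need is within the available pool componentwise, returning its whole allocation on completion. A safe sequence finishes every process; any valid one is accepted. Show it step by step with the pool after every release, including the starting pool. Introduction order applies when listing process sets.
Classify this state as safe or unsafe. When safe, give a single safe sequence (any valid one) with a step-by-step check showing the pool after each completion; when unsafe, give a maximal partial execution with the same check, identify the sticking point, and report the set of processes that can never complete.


UNSAFE — no complete ordering exists.
Key observation: after P4, P6 the pool peaks at (0, 3, 5, 3), and each blocked process is short somewhere: P7 on r3; P2 on r1.
A maximal execution: P4, P6 — then nothing else fits. Walking it through:
  pool = (0, 0, 3, 2)
  P4: need (0, 0, 3, 1) fits (0, 0, 3, 2); releases (0, 3, 1, 0), pool now (0, 3, 4, 2)
  P6: need (0, 1, 2, 2) fits (0, 3, 4, 2); releases (0, 0, 1, 1), pool now (0, 3, 5, 3)
  P7 cannot run: need (0, 4, 2, 1) vs free (0, 3, 5, 3) (insufficient r3)
  P2 cannot run: need (0, 2, 6, 3) vs free (0, 3, 5, 3) (insufficient r1)
Processes that can never finish: P7 and P2.


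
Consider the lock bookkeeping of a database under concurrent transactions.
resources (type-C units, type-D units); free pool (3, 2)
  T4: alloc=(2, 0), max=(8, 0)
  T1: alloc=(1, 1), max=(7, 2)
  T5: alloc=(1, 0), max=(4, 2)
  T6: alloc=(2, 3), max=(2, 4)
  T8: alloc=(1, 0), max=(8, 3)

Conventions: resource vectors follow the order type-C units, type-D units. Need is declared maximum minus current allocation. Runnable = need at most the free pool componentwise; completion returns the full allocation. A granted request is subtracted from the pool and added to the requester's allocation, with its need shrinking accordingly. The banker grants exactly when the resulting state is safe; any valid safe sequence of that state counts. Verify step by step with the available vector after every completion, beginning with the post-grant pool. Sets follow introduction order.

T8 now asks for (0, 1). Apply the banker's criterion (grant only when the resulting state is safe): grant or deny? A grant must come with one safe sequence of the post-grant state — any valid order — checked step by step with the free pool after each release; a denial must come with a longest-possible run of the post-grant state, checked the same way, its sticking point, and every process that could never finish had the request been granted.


GRANT. The post-grant state is safe; one safe sequence: T6, T5, T4, T8, T1.
Key observation: the transfer keeps a workable pool ((3, 1)); T6 starts the safe sequence.
Verifying the post-grant state step by step:
  pool = (3, 1)
  T6: need (0, 1) fits (3, 1); releases (2, 3), pool now (5, 4)
  T5: need (3, 2) fits (5, 4); releases (1, 0), pool now (6, 4)
  T4: need (6, 0) fits (6, 4); releases (2, 0), pool now (8, 4)
  T8: need (7, 2) fits (8, 4); releases (1, 1), pool now (9, 5)
  T1: need (6, 1) fits (9, 5); releases (1, 1), pool now (10, 6)


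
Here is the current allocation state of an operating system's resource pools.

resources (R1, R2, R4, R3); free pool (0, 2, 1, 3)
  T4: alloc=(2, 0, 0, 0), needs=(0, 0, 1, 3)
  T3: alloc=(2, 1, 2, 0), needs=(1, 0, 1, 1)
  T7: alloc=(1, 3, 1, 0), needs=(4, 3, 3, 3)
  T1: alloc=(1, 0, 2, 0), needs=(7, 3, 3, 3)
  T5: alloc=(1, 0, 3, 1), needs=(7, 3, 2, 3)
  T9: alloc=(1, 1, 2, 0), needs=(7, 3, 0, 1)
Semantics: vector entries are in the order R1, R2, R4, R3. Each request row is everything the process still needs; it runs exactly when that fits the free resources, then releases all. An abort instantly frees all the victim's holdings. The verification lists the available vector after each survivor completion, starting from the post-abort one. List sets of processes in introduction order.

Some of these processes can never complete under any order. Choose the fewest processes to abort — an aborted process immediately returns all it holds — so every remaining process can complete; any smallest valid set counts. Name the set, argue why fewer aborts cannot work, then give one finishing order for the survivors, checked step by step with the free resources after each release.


The answer: abort T1 and T5.
Key observation: no ordering could ever have run T9 before the abort of T1 and T5; with (2, 0, 5, 1) back in the pool it fits at step 4.
Minimality, checking each single-abort alternative: T4 alone leaves T1 blocked (short on R1); T3 alone leaves T1 blocked (short on R1); T7 alone leaves T1 blocked (short on R1); T1 alone leaves T5 blocked (short on R1); T5 alone leaves T1 blocked (short on R1); T9 alone leaves T1 blocked (short on R1).
The survivors complete as T3, T7, T4, T9. Step-by-step check (starting from the post-abort pool):
  pool = (2, 2, 6, 4)
  run T3 (needs (1, 0, 1, 1), free (2, 2, 6, 4)); after release of (2, 1, 2, 0) the pool is (4, 3, 8, 4)
  run T7 (needs (4, 3, 3, 3), free (4, 3, 8, 4)); after release of (1, 3, 1, 0) the pool is (5, 6, 9, 4)
  run T4 (needs (0, 0, 1, 3), free (5, 6, 9, 4)); after release of (2, 0, 0, 0) the pool is (7, 6, 9, 4)
  run T9 (needs (7, 3, 0, 1), free (7, 6, 9, 4)); after release of (1, 1, 2, 0) the pool is (8, 7, 11, 4)


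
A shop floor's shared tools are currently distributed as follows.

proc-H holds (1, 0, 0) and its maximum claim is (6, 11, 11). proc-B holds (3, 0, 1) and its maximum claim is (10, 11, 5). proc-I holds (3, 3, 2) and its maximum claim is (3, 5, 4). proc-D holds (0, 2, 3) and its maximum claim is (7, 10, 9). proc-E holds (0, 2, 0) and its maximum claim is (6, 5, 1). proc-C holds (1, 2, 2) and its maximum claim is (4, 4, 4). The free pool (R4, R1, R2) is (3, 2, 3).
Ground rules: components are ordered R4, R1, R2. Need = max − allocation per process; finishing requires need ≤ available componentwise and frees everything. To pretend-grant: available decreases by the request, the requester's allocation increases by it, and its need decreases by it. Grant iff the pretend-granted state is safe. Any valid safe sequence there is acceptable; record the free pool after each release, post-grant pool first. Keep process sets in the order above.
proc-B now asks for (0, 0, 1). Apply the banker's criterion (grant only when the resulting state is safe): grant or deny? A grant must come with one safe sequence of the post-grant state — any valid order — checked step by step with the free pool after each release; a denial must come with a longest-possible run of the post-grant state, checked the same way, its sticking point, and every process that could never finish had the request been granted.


GRANT. The post-grant state is safe; one safe sequence: proc-C, proc-I, proc-E, proc-D, proc-B, proc-H.
Key observation: granting shrinks the pool to (3, 2, 2), yet proc-C still fits and the chain goes through.
Check on the post-grant state, step by step:
  pool = (3, 2, 2)
  proc-C needs (3, 2, 2) <= (3, 2, 2) -> finishes; pool += (1, 2, 2) = (4, 4, 4)
  proc-I needs (0, 2, 2) <= (4, 4, 4) -> finishes; pool += (3, 3, 2) = (7, 7, 6)
  proc-E needs (6, 3, 1) <= (7, 7, 6) -> finishes; pool += (0, 2, 0) = (7, 9, 6)
  proc-D needs (7, 8, 6) <= (7, 9, 6) -> finishes; pool += (0, 2, 3) = (7, 11, 9)
  proc-B needs (7, 11, 3) <= (7, 11, 9) -> finishes; pool += (3, 0, 2) = (10, 11, 11)
  proc-H needs (5, 11, 11) <= (10, 11, 11) -> finishes; pool += (1, 0, 0) = (11, 11, 11)


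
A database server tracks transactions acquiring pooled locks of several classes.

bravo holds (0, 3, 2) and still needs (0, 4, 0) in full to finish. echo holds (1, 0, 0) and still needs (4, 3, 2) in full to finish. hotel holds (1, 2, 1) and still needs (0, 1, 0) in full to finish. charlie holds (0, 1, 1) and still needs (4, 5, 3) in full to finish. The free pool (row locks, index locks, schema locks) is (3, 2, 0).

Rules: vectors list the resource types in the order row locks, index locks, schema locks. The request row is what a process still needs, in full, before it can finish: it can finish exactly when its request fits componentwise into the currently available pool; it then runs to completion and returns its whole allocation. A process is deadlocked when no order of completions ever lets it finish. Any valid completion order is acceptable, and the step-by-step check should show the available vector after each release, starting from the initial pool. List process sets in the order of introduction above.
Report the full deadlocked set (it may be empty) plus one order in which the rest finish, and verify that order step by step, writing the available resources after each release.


Nothing here is deadlocked.
Key observation: beginning at hotel, releases accumulate fast enough that every process eventually fits.
One completion order for the rest: hotel, bravo, charlie, echo. Check, step by step:
  pool = (3, 2, 0)
  run hotel (needs (0, 1, 0), free (3, 2, 0)); after release of (1, 2, 1) the pool is (4, 4, 1)
  run bravo (needs (0, 4, 0), free (4, 4, 1)); after release of (0, 3, 2) the pool is (4, 7, 3)
  run charlie (needs (4, 5, 3), free (4, 7, 3)); after release of (0, 1, 1) the pool is (4, 8, 4)
  run echo (needs (4, 3, 2), free (4, 8, 4)); after release of (1, 0, 0) the pool is (5, 8, 4)


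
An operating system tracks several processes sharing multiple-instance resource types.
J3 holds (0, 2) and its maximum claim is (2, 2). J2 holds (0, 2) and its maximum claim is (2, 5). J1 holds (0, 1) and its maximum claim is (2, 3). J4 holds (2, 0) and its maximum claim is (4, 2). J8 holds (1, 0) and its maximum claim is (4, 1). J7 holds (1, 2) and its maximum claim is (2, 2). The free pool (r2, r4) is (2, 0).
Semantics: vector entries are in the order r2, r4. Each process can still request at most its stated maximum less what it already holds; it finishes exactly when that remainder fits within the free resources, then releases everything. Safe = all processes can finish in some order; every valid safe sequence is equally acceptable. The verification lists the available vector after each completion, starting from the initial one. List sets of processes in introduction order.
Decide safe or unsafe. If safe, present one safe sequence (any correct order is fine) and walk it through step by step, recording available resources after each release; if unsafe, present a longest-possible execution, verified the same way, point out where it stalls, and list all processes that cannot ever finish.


SAFE. One safe sequence: J7, J3, J1, J8, J4, J2.
Key observation: the first exact fit in this order is J8 — it needs (3, 1) with (3, 5) free, meeting a requested resource to the last unit.
Verifying each step:
  pool = (2, 0)
  J7: need (1, 0) fits (2, 0); releases (1, 2), pool now (3, 2)
  J3: need (2, 0) fits (3, 2); releases (0, 2), pool now (3, 4)
  J1: need (2, 2) fits (3, 4); releases (0, 1), pool now (3, 5)
  J8: need (3, 1) fits (3, 5); releases (1, 0), pool now (4, 5)
  J4: need (2, 2) fits (4, 5); releases (2, 0), pool now (6, 5)
  J2: need (2, 3) fits (6, 5); releases (0, 2), pool now (6, 7)


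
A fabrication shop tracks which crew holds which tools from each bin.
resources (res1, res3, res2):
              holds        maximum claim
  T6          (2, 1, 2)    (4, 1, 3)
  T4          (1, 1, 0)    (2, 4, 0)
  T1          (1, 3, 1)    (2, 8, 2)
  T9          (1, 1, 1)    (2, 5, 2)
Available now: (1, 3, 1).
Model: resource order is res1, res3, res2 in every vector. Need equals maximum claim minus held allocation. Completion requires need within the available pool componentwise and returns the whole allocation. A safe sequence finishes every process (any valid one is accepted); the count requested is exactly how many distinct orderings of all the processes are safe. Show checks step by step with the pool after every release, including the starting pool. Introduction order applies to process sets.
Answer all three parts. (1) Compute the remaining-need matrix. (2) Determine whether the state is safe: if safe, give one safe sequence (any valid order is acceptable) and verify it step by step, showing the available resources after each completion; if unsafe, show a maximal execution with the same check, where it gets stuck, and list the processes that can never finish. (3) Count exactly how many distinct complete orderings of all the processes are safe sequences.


(1) Remaining need (order res1, res3, res2):
  T6: (2, 0, 1)
  T4: (1, 3, 0)
  T1: (1, 5, 1)
  T9: (1, 4, 1)
(2) The state is SAFE; one workable sequence: T4, T6, T1, T9.
Key observation: T4 marks the first exact bind of the order: its need (1, 3, 0) fits the free (1, 3, 1) with zero slack on a requested resource.
Walking it through:
  pool = (1, 3, 1)
  run T4 (needs (1, 3, 0), free (1, 3, 1)); after release of (1, 1, 0) the pool is (2, 4, 1)
  run T6 (needs (2, 0, 1), free (2, 4, 1)); after release of (2, 1, 2) the pool is (4, 5, 3)
  run T1 (needs (1, 5, 1), free (4, 5, 3)); after release of (1, 3, 1) the pool is (5, 8, 4)
  run T9 (needs (1, 4, 1), free (5, 8, 4)); after release of (1, 1, 1) the pool is (6, 9, 5)
(3) Precisely 4 of the possible complete orderings are safe sequences.
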